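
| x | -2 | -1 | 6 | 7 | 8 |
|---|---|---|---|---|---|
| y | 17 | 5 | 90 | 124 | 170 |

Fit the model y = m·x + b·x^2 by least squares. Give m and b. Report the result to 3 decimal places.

Sums needed: Σx·x = 154, Σx·x^2 = 1062, Σx^2·x^2 = 7810.
And Σx·y = 2729, Σx^2·y = 20269.
MᵀM·[m, b]ᵀ = Mᵀy becomes [[154, 1062]; [1062, 7810]]·[m, b]ᵀ = [2729, 20269]ᵀ.
Eliminating b: 7810·(row 1) − 1062·(row 2) gives 74896·m = 7810·2729 − 1062·20269 = -212188, so m = -53047/18724.
Then b = (20269 − 1062·(-53047/18724))/7810 = 55807/18724.

m = -2.833, b = 2.981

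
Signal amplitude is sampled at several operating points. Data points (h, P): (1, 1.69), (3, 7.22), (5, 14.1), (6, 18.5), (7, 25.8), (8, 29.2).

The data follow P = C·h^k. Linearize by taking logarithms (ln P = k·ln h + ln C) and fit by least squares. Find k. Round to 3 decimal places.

k = 1.373

Taking logs, ln P = k·ln h + ln C, so regress ln P on ln h.
Σln h = 8.5252, Σ(ln h)² = 15.1183, Σln P = 14.6901, Σln h·ln P = 24.9999.
Equations: 15.1183·k + 8.5252·ln C = 24.9999;  8.5252·k + 6·ln C = 14.6901.
Δ = 15.1183·6 − (8.5252)² = 18.0313; k = (24.9999·6 − 8.5252·14.6901)/18.0313 = 1.37340, ln C = (15.1183·14.6901 − 8.5252·24.9999)/18.0313 = 0.49693.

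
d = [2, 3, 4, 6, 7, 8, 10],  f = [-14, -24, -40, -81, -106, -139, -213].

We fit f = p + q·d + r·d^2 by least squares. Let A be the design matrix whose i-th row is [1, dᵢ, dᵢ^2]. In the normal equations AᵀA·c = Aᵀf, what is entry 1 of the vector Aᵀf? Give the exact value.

-617

Entry 1 ↔ basis 1, so (Aᵀf)_{1} = Σᵢ fᵢ = (1)·(-14) + (1)·(-24) + (1)·(-40) + (1)·(-81) + (1)·(-106) + (1)·(-139) + (1)·(-213) = -617.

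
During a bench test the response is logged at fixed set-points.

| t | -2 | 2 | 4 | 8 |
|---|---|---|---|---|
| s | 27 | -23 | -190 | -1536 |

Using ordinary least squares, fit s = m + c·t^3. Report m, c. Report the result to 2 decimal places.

m = 2.09, c = -3.00

The normal system MᵀM·[m, c]ᵀ = Mᵀs is [[4, 576]; [576, 266368]]·[m, c]ᵀ = [-1722, -798992]ᵀ.
det = 4·266368 − 576² = 733696.
m = ((-1722)·266368 − 576·(-798992))/733696 = 5991/2866; c = (4·(-798992) − 576·(-1722))/733696 = -34439/11464.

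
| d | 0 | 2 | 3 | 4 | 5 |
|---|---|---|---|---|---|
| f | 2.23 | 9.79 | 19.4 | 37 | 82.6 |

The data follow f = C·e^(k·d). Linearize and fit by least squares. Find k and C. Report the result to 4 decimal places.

Linearized form: ln f = k·d + ln C. From the 5 transformed points,
AᵀA = [[54.0000, 14.0000]; [14.0000, 5]], rhs = [49.9723, 14.0736]ᵀ  (here Σd = 14.0000, Σ(d)² = 54.0000, Σln f = 14.0736, Σd·ln f = 49.9723).
Slope k = (n·Σd·ln f − Σd·Σln f)/(n·Σ(d)² − (Σd)²) = (5·49.9723 − 14.0000·14.0736)/74.0000 = 0.71394; ln C = (Σln f − k·Σd)/n = 0.81569, so C = exp(0.81569) = 2.26073.

k = 0.7139, C = 2.2607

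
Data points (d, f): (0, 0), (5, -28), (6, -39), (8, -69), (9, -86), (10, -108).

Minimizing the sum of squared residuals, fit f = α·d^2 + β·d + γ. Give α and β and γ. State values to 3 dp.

Normal-equation sums: Σd^2·d^2 = 22578, Σd^2·d = 2582, Σd^2 = 306, Σd·d = 306, Σd = 38, Σ1 = 6.
Moment sums: Σd^2·f = -24286, Σd·f = -2780, Σf = -330.
So MᵀM·[α, β, γ]ᵀ = Mᵀf: [[22578, 2582, 306]; [2582, 306, 38]; [306, 38, 6]]·[α, β, γ]ᵀ = [-24286, -2780, -330]ᵀ.
Row-reducing yields α = -2291/2184, β = -23/104, γ = -55/546.

α = -1.049, β = -0.221, γ = -0.101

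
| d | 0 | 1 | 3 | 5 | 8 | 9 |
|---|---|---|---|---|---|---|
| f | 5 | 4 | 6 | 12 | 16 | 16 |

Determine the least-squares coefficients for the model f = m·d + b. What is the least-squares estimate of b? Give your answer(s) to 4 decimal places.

b = 3.5050

From the data, Σd·d = 180, Σd = 26, Σ1 = 6.
Moment sums: Σd·f = 354, Σf = 59.
XᵀX·[m, b]ᵀ = Xᵀf becomes [[180, 26]; [26, 6]]·[m, b]ᵀ = [354, 59]ᵀ.
Eliminating b: 6·(row 1) − 26·(row 2) gives 404·m = 6·354 − 26·59 = 590, so m = 295/202.
Then b = (59 − 26·(295/202))/6 = 354/101.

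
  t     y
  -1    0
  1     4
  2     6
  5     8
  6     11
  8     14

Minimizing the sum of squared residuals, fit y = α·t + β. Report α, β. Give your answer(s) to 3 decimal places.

Normal-equation sums: Σt·t = 131, Σt = 21, Σ1 = 6.
Right-hand side: Σt·y = 234, Σy = 43.
Determinant 131·6 − 21² = 345.
α = (234·6 − 21·43)/345 = 167/115; β = (131·43 − 21·234)/345 = 719/345.

α = 1.452, β = 2.084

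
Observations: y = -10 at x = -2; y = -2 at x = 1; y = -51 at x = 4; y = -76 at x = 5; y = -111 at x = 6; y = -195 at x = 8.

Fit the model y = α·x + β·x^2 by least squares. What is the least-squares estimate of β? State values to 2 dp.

β = -2.96

Compute the Gram sums: Σx·x = 146, Σx·x^2 = 910, Σx^2·x^2 = 6290.
Right-hand side: Σx·y = -2792, Σx^2·y = -19234.
AᵀA·[α, β]ᵀ = Aᵀy becomes [[146, 910]; [910, 6290]]·[α, β]ᵀ = [-2792, -19234]ᵀ.
Δ = 146·6290 − 910² = 90240.
α = ((-2792)·6290 − 910·(-19234))/90240 = -979/1504; β = (146·(-19234) − 910·(-2792))/90240 = -22287/7520.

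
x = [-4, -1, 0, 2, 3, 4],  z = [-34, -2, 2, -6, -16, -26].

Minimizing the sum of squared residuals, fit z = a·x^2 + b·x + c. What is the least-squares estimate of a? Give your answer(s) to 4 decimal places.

a = -1.9587

The normal system AᵀA·[a, b, c]ᵀ = Aᵀz is [[610, 34, 46]; [34, 46, 4]; [46, 4, 6]]·[a, b, c]ᵀ = [-1130, -26, -82]ᵀ.
Solving the 3×3 system (Gaussian elimination) gives a = -1091/557, b = 2262/2785, c = 2252/2785.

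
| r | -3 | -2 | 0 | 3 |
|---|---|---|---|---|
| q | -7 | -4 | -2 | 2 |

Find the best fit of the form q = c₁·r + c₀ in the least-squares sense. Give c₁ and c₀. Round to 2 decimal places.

Forming AᵀA = [[22, -2]; [-2, 4]] and Aᵀq = [35, -11]ᵀ gives AᵀA·[c₁, c₀]ᵀ = Aᵀq.
Eliminating c₀: 4·(row 1) − (-2)·(row 2) gives 84·c₁ = 4·35 − (-2)·(-11) = 118, so c₁ = 59/42.
Then c₀ = ((-11) − (-2)·(59/42))/4 = -43/21.

c₁ = 1.40, c₀ = -2.05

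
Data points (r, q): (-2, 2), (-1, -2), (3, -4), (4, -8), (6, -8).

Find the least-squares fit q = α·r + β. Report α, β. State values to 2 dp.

The normal equations are: 66·α + 10·β = -94;  10·α + 5·β = -20.
(Σr·r = 66, Σr = 10, Σ1 = 5, Σr·q = -94, Σq = -20.)
Eliminating β: 5·(row 1) − 10·(row 2) gives 230·α = 5·(-94) − 10·(-20) = -270, so α = -27/23.
Then β = ((-20) − 10·(-27/23))/5 = -38/23.

α = -1.17, β = -1.65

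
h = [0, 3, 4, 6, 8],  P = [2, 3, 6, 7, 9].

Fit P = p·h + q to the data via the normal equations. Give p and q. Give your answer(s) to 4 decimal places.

p = 0.9130, q = 1.5652

XᵀX·[p, q]ᵀ = XᵀP reads: 125·p + 21·q = 147;  21·p + 5·q = 27.
(Σh·h = 125, Σh = 21, Σ1 = 5, Σh·P = 147, ΣP = 27.)
Eliminating q: 5·(row 1) − 21·(row 2) gives 184·p = 5·147 − 21·27 = 168, so p = 21/23.
Then q = (27 − 21·(21/23))/5 = 36/23.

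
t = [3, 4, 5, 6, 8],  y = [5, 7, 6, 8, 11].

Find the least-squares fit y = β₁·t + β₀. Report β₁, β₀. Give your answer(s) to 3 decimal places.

β₁ = 1.122, β₀ = 1.568

Forming XᵀX = [[150, 26]; [26, 5]] and Xᵀy = [209, 37]ᵀ gives XᵀX·[β₁, β₀]ᵀ = Xᵀy.
Determinant 150·5 − 26² = 74.
β₁ = (209·5 − 26·37)/74 = 83/74; β₀ = (150·37 − 26·209)/74 = 58/37.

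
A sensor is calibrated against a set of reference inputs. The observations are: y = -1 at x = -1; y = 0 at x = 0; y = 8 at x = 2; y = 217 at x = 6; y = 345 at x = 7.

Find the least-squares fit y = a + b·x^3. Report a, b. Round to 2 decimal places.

Entries of AᵀA: Σ1 = 5, Σx^3 = 566, Σx^3·x^3 = 164370.
Moment sums: Σy = 569, Σx^3·y = 165272.
Normal equations: [[5, 566]; [566, 164370]]·[a, b]ᵀ = [569, 165272]ᵀ.
Eliminating b: 164370·(row 1) − 566·(row 2) gives 501494·a = 164370·569 − 566·165272 = -17422, so a = -8711/250747.
Then b = (165272 − 566·(-8711/250747))/164370 = 252153/250747.

a = -0.03, b = 1.01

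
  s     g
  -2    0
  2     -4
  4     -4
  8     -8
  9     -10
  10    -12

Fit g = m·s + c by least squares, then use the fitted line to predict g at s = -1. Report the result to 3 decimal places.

ĝ = -0.573

The normal system MᵀM·[m, c]ᵀ = Mᵀg is [[269, 31]; [31, 6]]·[m, c]ᵀ = [-298, -38]ᵀ.
Eliminating c: 6·(row 1) − 31·(row 2) gives 653·m = 6·(-298) − 31·(-38) = -610, so m = -610/653.
Then c = ((-38) − 31·(-610/653))/6 = -984/653.
At s = -1: ĝ = (-610/653)·(-1) + (-984/653)·(1) = -374/653.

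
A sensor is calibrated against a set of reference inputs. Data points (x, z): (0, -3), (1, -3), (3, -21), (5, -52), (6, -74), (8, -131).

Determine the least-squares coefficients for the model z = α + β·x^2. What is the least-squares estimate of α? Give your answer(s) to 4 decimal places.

AᵀA·[α, β]ᵀ = Aᵀz reads: 6·α + 135·β = -284;  135·α + 6099·β = -12540.
(Σ1 = 6, Σx^2 = 135, Σx^2·x^2 = 6099, Σz = -284, Σx^2·z = -12540.)
Determinant 6·6099 − 135² = 18369.
α = ((-284)·6099 − 135·(-12540))/18369 = -13072/6123; β = (6·(-12540) − 135·(-284))/18369 = -4100/2041.

α = -2.1349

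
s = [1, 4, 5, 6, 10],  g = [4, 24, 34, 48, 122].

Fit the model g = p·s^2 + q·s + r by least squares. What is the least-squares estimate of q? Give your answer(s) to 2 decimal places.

q = 1.08

From the data, Σs^2·s^2 = 12178, Σs^2·s = 1406, Σs^2 = 178, Σs·s = 178, Σs = 26, Σ1 = 5.
Moment sums: Σs^2·g = 15166, Σs·g = 1778, Σg = 232.
Normal equations: [[12178, 1406, 178]; [1406, 178, 26]; [178, 26, 5]]·[p, q, r]ᵀ = [15166, 1778, 232]ᵀ.
Inverting the 3×3 Gram matrix, [p, q, r]ᵀ = [199/182, 197/182, 24/13]ᵀ.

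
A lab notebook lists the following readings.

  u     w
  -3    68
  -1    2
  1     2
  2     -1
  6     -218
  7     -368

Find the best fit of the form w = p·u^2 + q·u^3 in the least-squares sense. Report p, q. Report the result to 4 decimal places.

Normal-equation sums: Σu^2·u^2 = 3796, Σu^2·u^3 = 24372, Σu^3·u^3 = 165100.
For Mᵀw: Σu^2·w = -25268, Σu^3·w = -175156.
So MᵀM·[p, q]ᵀ = Mᵀw: [[3796, 24372]; [24372, 165100]]·[p, q]ᵀ = [-25268, -175156]ᵀ.
det = 3796·165100 − 24372² = 32725216.
p = ((-25268)·165100 − 24372·(-175156))/32725216 = 3036101/1022663; q = (3796·(-175156) − 24372·(-25268))/32725216 = -1533140/1022663.

p = 2.9688, q = -1.4992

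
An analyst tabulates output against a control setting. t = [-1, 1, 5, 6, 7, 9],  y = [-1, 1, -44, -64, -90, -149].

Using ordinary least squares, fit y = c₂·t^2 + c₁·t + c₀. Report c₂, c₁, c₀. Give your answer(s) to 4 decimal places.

c₂ = -1.9202, c₁ = 0.4763, c₀ = 1.7901

With design matrix M, MᵀM = [[10885, 1413, 193]; [1413, 193, 27]; [193, 27, 6]] and Mᵀy = [-19883, -2573, -347]ᵀ.
Inverting the 3×3 Gram matrix, [c₂, c₁, c₀]ᵀ = [-361/188, 985/2068, 1851/1034]ᵀ.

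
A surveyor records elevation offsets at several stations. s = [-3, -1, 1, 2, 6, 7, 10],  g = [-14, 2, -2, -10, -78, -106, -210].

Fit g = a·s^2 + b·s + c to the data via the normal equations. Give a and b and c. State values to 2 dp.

The normal system XᵀX·[a, b, c]ᵀ = Xᵀg is [[13796, 1540, 200]; [1540, 200, 22]; [200, 22, 7]]·[a, b, c]ᵀ = [-29168, -3292, -418]ᵀ.
Row-reducing yields a = -32883/16541, b = -21033/16541, c = 1052/973.

a = -1.99, b = -1.27, c = 1.08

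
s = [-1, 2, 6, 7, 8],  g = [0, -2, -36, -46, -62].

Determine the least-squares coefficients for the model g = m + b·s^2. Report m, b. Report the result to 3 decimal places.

Sums needed: Σ1 = 5, Σs^2 = 154, Σs^2·s^2 = 7810.
And Σg = -146, Σs^2·g = -7526.
det = 5·7810 − 154² = 15334.
m = ((-146)·7810 − 154·(-7526))/15334 = 852/697; b = (5·(-7526) − 154·(-146))/15334 = -7573/7667.

m = 1.222, b = -0.988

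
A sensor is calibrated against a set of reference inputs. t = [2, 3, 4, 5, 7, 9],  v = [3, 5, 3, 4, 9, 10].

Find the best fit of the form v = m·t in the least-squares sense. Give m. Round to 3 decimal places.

The normal system AᵀA·[m]ᵀ = Aᵀv is [[184]]·[m]ᵀ = [206]ᵀ.
Hence m = 206 / 184 ≈ 1.11957.

m = 1.120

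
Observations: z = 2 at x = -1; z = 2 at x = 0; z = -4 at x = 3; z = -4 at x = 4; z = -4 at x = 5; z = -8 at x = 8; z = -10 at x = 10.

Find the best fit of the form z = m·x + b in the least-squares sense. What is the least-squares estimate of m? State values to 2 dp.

Entries of AᵀA: Σx·x = 215, Σx = 29, Σ1 = 7.
For Aᵀz: Σx·z = -214, Σz = -26.
AᵀA·[m, b]ᵀ = Aᵀz becomes [[215, 29]; [29, 7]]·[m, b]ᵀ = [-214, -26]ᵀ.
Δ = 215·7 − 29² = 664.
m = ((-214)·7 − 29·(-26))/664 = -93/83; b = (215·(-26) − 29·(-214))/664 = 77/83.

m = -1.12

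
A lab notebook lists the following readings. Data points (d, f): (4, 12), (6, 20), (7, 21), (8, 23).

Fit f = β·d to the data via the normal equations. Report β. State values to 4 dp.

β = 3.0242

Forming MᵀM = [[165]] and Mᵀf = [499]ᵀ gives MᵀM·[β]ᵀ = Mᵀf.
Hence β = 499 / 165 ≈ 3.02424.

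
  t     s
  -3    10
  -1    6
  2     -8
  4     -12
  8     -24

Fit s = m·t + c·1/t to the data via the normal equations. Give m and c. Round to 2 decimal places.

Sums needed: Σt·t = 94, Σt·1/t = 5, Σ1/t·1/t = 829/576.
For Xᵀs: Σt·s = -292, Σ1/t·s = -58/3.
So XᵀX·[m, c]ᵀ = Xᵀs: [[94, 5]; [5, 829/576]]·[m, c]ᵀ = [-292, -58/3]ᵀ.
Eliminating c: (829/576)·(row 1) − 5·(row 2) gives (31763/288)·m = (829/576)·(-292) − 5·(-58/3) = -46597/144, so m = -93194/31763.
Then c = ((-58/3) − 5·(-93194/31763))/(829/576) = -102912/31763.

m = -2.93, c = -3.24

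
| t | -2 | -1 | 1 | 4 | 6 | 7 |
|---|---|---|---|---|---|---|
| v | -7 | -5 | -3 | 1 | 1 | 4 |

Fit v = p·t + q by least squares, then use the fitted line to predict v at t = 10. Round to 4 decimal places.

Normal-equation sums: Σt·t = 107, Σt = 15, Σ1 = 6.
For Xᵀv: Σt·v = 54, Σv = -9.
So XᵀX·[p, q]ᵀ = Xᵀv: [[107, 15]; [15, 6]]·[p, q]ᵀ = [54, -9]ᵀ.
Δ = 107·6 − 15² = 417.
p = (54·6 − 15·(-9))/417 = 153/139; q = (107·(-9) − 15·54)/417 = -591/139.
At t = 10: v̂ = (153/139)·(10) + (-591/139)·(1) = 939/139.

v̂ = 6.7554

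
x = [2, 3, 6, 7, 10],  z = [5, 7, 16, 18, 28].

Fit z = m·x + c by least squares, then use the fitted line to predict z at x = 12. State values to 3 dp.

ẑ = 33.223

Entries of MᵀM: Σx·x = 198, Σx = 28, Σ1 = 5.
For Mᵀz: Σx·z = 533, Σz = 74.
Eliminating c: 5·(row 1) − 28·(row 2) gives 206·m = 5·533 − 28·74 = 593, so m = 593/206.
Then c = (74 − 28·(593/206))/5 = -136/103.
At x = 12: ẑ = (593/206)·(12) + (-136/103)·(1) = 3422/103.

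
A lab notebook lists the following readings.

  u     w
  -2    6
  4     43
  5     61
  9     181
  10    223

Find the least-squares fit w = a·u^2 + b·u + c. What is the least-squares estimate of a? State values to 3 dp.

a = 2.008

The normal equations are: 17458·a + 1910·b + 226·c = 39198;  1910·a + 226·b + 26·c = 4324;  226·a + 26·b + 5·c = 514.
Inverting the 3×3 Gram matrix, [a, b, c]ᵀ = [295423/147144, 285103/147144, 24229/12262]ᵀ.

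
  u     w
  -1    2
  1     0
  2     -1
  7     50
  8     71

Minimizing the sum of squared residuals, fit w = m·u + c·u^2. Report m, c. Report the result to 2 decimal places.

Setting ∂/∂m … = 0 gives: 119·m + 863·c = 914;  863·m + 6515·c = 6992.
(Σu·u = 119, Σu·u^2 = 863, Σu^2·u^2 = 6515, Σu·w = 914, Σu^2·w = 6992.)
det = 119·6515 − 863² = 30516.
m = (914·6515 − 863·6992)/30516 = -13231/5086; c = (119·6992 − 863·914)/30516 = 7211/5086.

m = -2.60, c = 1.42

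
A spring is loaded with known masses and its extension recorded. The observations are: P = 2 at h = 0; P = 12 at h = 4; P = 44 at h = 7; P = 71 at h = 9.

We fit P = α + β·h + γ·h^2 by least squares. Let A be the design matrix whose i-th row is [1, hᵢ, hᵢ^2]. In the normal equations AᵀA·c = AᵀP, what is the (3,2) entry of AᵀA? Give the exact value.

Row 3 ↔ basis h^2, column 2 ↔ basis h, so (AᵀA)_{3,2} = Σᵢ (h^2)·(h) = (0)·(0) + (16)·(4) + (49)·(7) + (81)·(9) = 1136.

1136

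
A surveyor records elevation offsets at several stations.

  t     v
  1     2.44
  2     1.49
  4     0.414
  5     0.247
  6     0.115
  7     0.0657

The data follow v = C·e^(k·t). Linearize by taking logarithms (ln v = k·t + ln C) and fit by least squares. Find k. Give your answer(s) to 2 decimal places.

Linearized form: ln v = k·t + ln C. From the 6 transformed points,
Sums: Σt = 25.0000, Σ(t)² = 131.0000, Σln v = -5.8750, Σt·ln v = -40.8654.
Normal system: [[131.0000, 25.0000]; [25.0000, 6]]·[k, ln C]ᵀ = [-40.8654, -5.8750]ᵀ.
Δ = 131.0000·6 − (25.0000)² = 161.0000; k = (-40.8654·6 − 25.0000·-5.8750)/161.0000 = -0.61067, ln C = (131.0000·-5.8750 − 25.0000·-40.8654)/161.0000 = 1.56531.

k = -0.61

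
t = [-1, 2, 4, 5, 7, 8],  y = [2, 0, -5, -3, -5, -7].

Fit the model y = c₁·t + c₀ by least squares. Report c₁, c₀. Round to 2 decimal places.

Compute the Gram sums: Σt·t = 159, Σt = 25, Σ1 = 6.
For Mᵀy: Σt·y = -128, Σy = -18.
Normal equations: [[159, 25]; [25, 6]]·[c₁, c₀]ᵀ = [-128, -18]ᵀ.
Δ = 159·6 − 25² = 329.
c₁ = ((-128)·6 − 25·(-18))/329 = -318/329; c₀ = (159·(-18) − 25·(-128))/329 = 338/329.

c₁ = -0.97, c₀ = 1.03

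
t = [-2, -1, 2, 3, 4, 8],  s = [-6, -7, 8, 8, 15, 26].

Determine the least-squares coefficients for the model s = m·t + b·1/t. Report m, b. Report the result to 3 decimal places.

m = 3.168, b = 2.758

Setting ∂/∂m … = 0 gives: 98·m + 6·b = 327;  6·m + (973/576)·b = 71/3.
Determinant 98·(973/576) − 6² = 37309/288.
m = (327·(973/576) − 6·(71/3))/(37309/288) = 236379/74618; b = (98·(71/3) − 6·327)/(37309/288) = 102912/37309.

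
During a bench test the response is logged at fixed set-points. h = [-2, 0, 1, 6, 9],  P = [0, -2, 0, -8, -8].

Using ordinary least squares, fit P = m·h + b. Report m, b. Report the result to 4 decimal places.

Forming MᵀM = [[122, 14]; [14, 5]] and MᵀP = [-120, -18]ᵀ gives MᵀM·[m, b]ᵀ = MᵀP.
Eliminating b: 5·(row 1) − 14·(row 2) gives 414·m = 5·(-120) − 14·(-18) = -348, so m = -58/69.
Then b = ((-18) − 14·(-58/69))/5 = -86/69.

m = -0.8406, b = -1.2464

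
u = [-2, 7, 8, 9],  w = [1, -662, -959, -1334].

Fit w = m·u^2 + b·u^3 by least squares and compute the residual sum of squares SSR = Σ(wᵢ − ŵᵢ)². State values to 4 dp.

SSR = 2.5343

The normal system MᵀM·[m, b]ᵀ = Mᵀw is [[13074, 108592]; [108592, 911298]]·[m, b]ᵀ = [-201864, -1690568]ᵀ.
det = 13074·911298 − 108592² = 122087588.
m = ((-201864)·911298 − 108592·(-1690568))/122087588 = -94024804/30521897; b = (13074·(-1690568) − 108592·(-201864))/122087588 = -45417636/30521897.
Residuals: 43280025/30521897, -2861610/4360271, 917865/30521897, 9255170/30521897; SSR = 77351450/30521897.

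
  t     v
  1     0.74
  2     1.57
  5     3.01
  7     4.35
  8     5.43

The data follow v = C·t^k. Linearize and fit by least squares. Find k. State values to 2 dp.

k = 0.91

Taking logs, ln v = k·ln t + ln C, so regress ln v on ln t.
Over the data: Σln t = 6.3279, Σ(ln t)² = 11.1814, Σln v = 4.4140, Σln t·ln v = 8.4653.
Normal system: [[11.1814, 6.3279]; [6.3279, 5]]·[k, ln C]ᵀ = [8.4653, 4.4140]ᵀ.
Δ = 11.1814·5 − (6.3279)² = 15.8642; k = (8.4653·5 − 6.3279·4.4140)/15.8642 = 0.90738, ln C = (11.1814·4.4140 − 6.3279·8.4653)/15.8642 = -0.26556.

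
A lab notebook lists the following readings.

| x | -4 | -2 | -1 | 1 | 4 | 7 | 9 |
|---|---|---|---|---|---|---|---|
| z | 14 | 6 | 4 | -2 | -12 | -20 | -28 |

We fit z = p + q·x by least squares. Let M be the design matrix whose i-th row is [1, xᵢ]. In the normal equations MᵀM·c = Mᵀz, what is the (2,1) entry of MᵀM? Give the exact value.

14

Row 2 ↔ basis x, column 1 ↔ basis 1, so (MᵀM)_{2,1} = Σᵢ x = (-4)·(1) + (-2)·(1) + (-1)·(1) + (1)·(1) + (4)·(1) + (7)·(1) + (9)·(1) = 14.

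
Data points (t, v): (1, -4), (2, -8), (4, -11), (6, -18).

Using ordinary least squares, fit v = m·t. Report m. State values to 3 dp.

AᵀA·[m]ᵀ = Aᵀv reads: 57·m = -172.
m = (-172)/57 = -3.01754.

m = -3.018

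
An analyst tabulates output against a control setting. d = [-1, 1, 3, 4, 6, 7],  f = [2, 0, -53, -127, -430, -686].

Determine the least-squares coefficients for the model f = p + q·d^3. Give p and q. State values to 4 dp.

XᵀX·[p, q]ᵀ = Xᵀf reads: 6·p + 650·q = -1294;  650·p + 169132·q = -337739.
Δ = 6·169132 − 650² = 592292.
p = ((-1294)·169132 − 650·(-337739))/592292 = 336771/296146; q = (6·(-337739) − 650·(-1294))/592292 = -592667/296146.

p = 1.1372, q = -2.0013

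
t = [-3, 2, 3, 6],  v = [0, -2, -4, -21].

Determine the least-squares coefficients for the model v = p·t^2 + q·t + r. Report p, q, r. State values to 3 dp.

Normal-equation sums: Σt^2·t^2 = 1474, Σt^2·t = 224, Σt^2 = 58, Σt·t = 58, Σt = 8, Σ1 = 4.
Right-hand side: Σt^2·v = -800, Σt·v = -142, Σv = -27.
MᵀM·[p, q, r]ᵀ = Mᵀv becomes [[1474, 224, 58]; [224, 58, 8]; [58, 8, 4]]·[p, q, r]ᵀ = [-800, -142, -27]ᵀ.
Solving the 3×3 system (Gaussian elimination) gives p = -2551/4974, q = -1931/2487, r = 3713/1658.

p = -0.513, q = -0.776, r = 2.239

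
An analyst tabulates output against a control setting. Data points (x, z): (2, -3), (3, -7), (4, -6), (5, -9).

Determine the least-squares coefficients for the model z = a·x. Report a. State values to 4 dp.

Normal-equation sums: Σx·x = 54.
For Mᵀz: Σx·z = -96.
So MᵀM·[a]ᵀ = Mᵀz: [[54]]·[a]ᵀ = [-96]ᵀ.
a = (-96)/54 = -1.77778.

a = -1.7778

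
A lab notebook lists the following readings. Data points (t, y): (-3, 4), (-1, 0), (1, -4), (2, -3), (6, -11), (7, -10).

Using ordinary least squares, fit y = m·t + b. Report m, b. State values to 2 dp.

m = -1.45, b = -1.11

Setting ∂/∂m … = 0 gives: 100·m + 12·b = -158;  12·m + 6·b = -24.
det = 100·6 − 12² = 456.
m = ((-158)·6 − 12·(-24))/456 = -55/38; b = (100·(-24) − 12·(-158))/456 = -21/19.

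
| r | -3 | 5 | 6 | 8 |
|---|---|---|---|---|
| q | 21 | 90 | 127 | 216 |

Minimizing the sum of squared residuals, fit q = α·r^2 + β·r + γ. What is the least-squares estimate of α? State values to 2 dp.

Forming XᵀX = [[6098, 826, 134]; [826, 134, 16]; [134, 16, 4]] and Xᵀq = [20835, 2877, 454]ᵀ gives XᵀX·[α, β, γ]ᵀ = Xᵀq.
Row-reducing yields α = 957/317, β = 8401/3170, γ = 2798/1585.

α = 3.02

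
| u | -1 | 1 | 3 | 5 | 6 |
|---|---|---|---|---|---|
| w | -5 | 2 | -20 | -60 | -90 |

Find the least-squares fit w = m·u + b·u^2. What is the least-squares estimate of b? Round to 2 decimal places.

b = -2.91

Sums needed: Σu·u = 72, Σu·u^2 = 368, Σu^2·u^2 = 2004.
For Mᵀw: Σu·w = -893, Σu^2·w = -4923.
MᵀM·[m, b]ᵀ = Mᵀw becomes [[72, 368]; [368, 2004]]·[m, b]ᵀ = [-893, -4923]ᵀ.
Eliminating b: 2004·(row 1) − 368·(row 2) gives 8864·m = 2004·(-893) − 368·(-4923) = 22092, so m = 5523/2216.
Then b = ((-4923) − 368·(5523/2216))/2004 = -3229/1108.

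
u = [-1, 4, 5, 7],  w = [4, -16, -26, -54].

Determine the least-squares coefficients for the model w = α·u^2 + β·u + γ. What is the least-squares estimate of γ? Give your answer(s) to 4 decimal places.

γ = 4.4203

With design matrix M, MᵀM = [[3283, 531, 91]; [531, 91, 15]; [91, 15, 4]] and Mᵀw = [-3548, -576, -92]ᵀ.
Inverting the 3×3 Gram matrix, [α, β, γ]ᵀ = [-2243/2046, -41/62, 4522/1023]ᵀ.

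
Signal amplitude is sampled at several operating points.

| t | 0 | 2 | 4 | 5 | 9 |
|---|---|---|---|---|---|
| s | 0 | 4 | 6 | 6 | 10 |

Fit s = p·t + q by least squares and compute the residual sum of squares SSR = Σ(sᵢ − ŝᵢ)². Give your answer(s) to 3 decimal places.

Setting ∂/∂p … = 0 gives: 126·p + 20·q = 152;  20·p + 5·q = 26.
Δ = 126·5 − 20² = 230.
p = (152·5 − 20·26)/230 = 24/23; q = (126·26 − 20·152)/230 = 118/115.
Residuals: -118/115, 102/115, 4/5, -28/115, -48/115; SSR = 312/115.

SSR = 2.713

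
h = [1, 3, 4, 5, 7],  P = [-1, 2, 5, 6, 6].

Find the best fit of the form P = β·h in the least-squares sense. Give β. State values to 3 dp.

With design matrix M, MᵀM = [[100]] and MᵀP = [97]ᵀ.
β = 97/100 = 0.97.

β = 0.970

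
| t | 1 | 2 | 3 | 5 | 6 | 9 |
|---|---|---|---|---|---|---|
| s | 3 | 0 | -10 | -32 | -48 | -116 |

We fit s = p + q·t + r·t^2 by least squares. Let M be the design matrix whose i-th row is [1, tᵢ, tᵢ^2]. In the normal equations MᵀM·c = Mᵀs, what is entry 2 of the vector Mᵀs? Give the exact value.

-1519

Entry 2 ↔ basis t, so (Mᵀs)_{2} = Σᵢ (t)·sᵢ = (1)·(3) + (2)·(0) + (3)·(-10) + (5)·(-32) + (6)·(-48) + (9)·(-116) = -1519.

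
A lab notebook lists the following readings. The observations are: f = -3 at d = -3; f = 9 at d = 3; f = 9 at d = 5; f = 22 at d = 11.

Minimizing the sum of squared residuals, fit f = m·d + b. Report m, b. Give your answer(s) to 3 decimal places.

Entries of MᵀM: Σd·d = 164, Σd = 16, Σ1 = 4.
Moment sums: Σd·f = 323, Σf = 37.
Δ = 164·4 − 16² = 400.
m = (323·4 − 16·37)/400 = 7/4; b = (164·37 − 16·323)/400 = 9/4.

m = 1.750, b = 2.250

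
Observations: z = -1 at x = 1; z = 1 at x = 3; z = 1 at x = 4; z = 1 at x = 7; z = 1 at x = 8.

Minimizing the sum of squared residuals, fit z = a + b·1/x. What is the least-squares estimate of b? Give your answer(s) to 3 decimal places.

Setting ∂/∂a … = 0 gives: 5·a + (311/168)·b = 3;  (311/168)·a + (34141/28224)·b = -25/168.
(Σ1 = 5, Σ1/x = 311/168, Σ1/x·1/x = 34141/28224, Σz = 3, Σ1/x·z = -25/168.)
Δ = 5·(34141/28224) − (311/168)² = 1156/441.
a = (3·(34141/28224) − (311/168)·(-25/168))/(1156/441) = 55099/36992; b = (5·(-25/168) − (311/168)·3)/(1156/441) = -11109/4624.

b = -2.402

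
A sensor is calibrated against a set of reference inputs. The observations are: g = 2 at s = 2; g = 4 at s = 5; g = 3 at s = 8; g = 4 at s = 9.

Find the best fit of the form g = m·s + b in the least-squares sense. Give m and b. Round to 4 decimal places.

The normal system AᵀA·[m, b]ᵀ = Aᵀg is [[174, 24]; [24, 4]]·[m, b]ᵀ = [84, 13]ᵀ.
Eliminating b: 4·(row 1) − 24·(row 2) gives 120·m = 4·84 − 24·13 = 24, so m = 1/5.
Then b = (13 − 24·(1/5))/4 = 41/20.

m = 0.2000, b = 2.0500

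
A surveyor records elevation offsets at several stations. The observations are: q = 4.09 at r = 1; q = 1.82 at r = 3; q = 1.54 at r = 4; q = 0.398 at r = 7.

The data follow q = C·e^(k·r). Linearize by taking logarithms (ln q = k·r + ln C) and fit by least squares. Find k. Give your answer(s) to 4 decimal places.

With ln qᵢ as the transformed response and rᵢ as the regressor:
Σr = 15.0000, Σ(r)² = 75.0000, Σln q = 1.5179, Σr·ln q = -1.5169.
Equations: 75.0000·k + 15.0000·ln C = -1.5169;  15.0000·k + 4·ln C = 1.5179.
Δ = 75.0000·4 − (15.0000)² = 75.0000; k = (-1.5169·4 − 15.0000·1.5179)/75.0000 = -0.38448, ln C = (75.0000·1.5179 − 15.0000·-1.5169)/75.0000 = 1.82125.

k = -0.3845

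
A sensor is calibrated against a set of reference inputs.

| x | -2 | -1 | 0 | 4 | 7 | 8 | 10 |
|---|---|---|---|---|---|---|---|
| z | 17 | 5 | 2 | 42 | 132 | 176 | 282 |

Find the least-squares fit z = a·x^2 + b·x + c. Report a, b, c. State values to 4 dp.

a = 3.0106, b = -2.1044, c = 0.8896

Normal-equation sums: Σx^2·x^2 = 16770, Σx^2·x = 1910, Σx^2 = 234, Σx·x = 234, Σx = 26, Σ1 = 7.
And Σx^2·z = 46677, Σx·z = 5281, Σz = 656.
So AᵀA·[a, b, c]ᵀ = Aᵀz: [[16770, 1910, 234]; [1910, 234, 26]; [234, 26, 7]]·[a, b, c]ᵀ = [46677, 5281, 656]ᵀ.
Solving the 3×3 system (Gaussian elimination) gives a = 770733/256004, b = -538737/256004, c = 8134/9143.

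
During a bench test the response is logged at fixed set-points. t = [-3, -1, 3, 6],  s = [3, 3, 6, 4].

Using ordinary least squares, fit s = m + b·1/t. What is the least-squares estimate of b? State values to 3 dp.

b = 1.858

Compute the Gram sums: Σ1 = 4, Σ1/t = -5/6, Σ1/t·1/t = 5/4.
For Mᵀs: Σs = 16, Σ1/t·s = -4/3.
So MᵀM·[m, b]ᵀ = Mᵀs: [[4, -5/6]; [-5/6, 5/4]]·[m, b]ᵀ = [16, -4/3]ᵀ.
Determinant 4·(5/4) − (-5/6)² = 155/36.
m = (16·(5/4) − (-5/6)·(-4/3))/(155/36) = 136/31; b = (4·(-4/3) − (-5/6)·16)/(155/36) = 288/155.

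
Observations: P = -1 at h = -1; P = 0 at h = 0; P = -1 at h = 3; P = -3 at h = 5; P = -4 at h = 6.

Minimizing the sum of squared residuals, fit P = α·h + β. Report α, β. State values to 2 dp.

Setting ∂/∂α … = 0 gives: 71·α + 13·β = -41;  13·α + 5·β = -9.
Determinant 71·5 − 13² = 186.
α = ((-41)·5 − 13·(-9))/186 = -44/93; β = (71·(-9) − 13·(-41))/186 = -53/93.

α = -0.47, β = -0.57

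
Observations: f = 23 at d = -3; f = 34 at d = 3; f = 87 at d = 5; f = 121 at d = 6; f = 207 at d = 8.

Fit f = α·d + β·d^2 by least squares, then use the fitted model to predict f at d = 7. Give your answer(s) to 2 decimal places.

f̂ = 161.37

With design matrix X, XᵀX = [[143, 853]; [853, 6179]] and Xᵀf = [2850, 20292]ᵀ.
Eliminating β: 6179·(row 1) − 853·(row 2) gives 155988·α = 6179·2850 − 853·20292 = 301074, so α = 50179/25998.
Then β = (20292 − 853·(50179/25998))/6179 = 78451/25998.
At d = 7: f̂ = (50179/25998)·(7) + (78451/25998)·(49) = 299668/1857.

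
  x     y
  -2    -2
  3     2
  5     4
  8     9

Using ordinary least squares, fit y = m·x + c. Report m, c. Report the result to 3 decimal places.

m = 1.066, c = -0.481

Entries of AᵀA: Σx·x = 102, Σx = 14, Σ1 = 4.
Right-hand side: Σx·y = 102, Σy = 13.
Normal equations: [[102, 14]; [14, 4]]·[m, c]ᵀ = [102, 13]ᵀ.
Δ = 102·4 − 14² = 212.
m = (102·4 − 14·13)/212 = 113/106; c = (102·13 − 14·102)/212 = -51/106.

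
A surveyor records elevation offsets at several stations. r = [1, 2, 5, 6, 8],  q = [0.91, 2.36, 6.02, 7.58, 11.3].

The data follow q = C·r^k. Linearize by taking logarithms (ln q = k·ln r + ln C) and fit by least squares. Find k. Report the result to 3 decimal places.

Linearized form: ln q = k·ln r + ln C. From the 5 transformed points,
Sums: Σln r = 6.1738, Σ(ln r)² = 10.6052, Σln q = 7.0098, Σln r·ln q = 12.1557.
Normal system: [[10.6052, 6.1738]; [6.1738, 5]]·[k, ln C]ᵀ = [12.1557, 7.0098]ᵀ.
Δ = 10.6052·5 − (6.1738)² = 14.9105; k = (12.1557·5 − 6.1738·7.0098)/14.9105 = 1.17380, ln C = (10.6052·7.0098 − 6.1738·12.1557)/14.9105 = -0.04741.

k = 1.174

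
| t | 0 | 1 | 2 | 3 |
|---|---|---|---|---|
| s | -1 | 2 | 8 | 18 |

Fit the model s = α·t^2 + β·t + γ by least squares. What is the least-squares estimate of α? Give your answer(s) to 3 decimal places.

α = 1.750

Sums needed: Σt^2·t^2 = 98, Σt^2·t = 36, Σt^2 = 14, Σt·t = 14, Σt = 6, Σ1 = 4.
Right-hand side: Σt^2·s = 196, Σt·s = 72, Σs = 27.
MᵀM·[α, β, γ]ᵀ = Mᵀs becomes [[98, 36, 14]; [36, 14, 6]; [14, 6, 4]]·[α, β, γ]ᵀ = [196, 72, 27]ᵀ.
Row-reducing yields α = 7/4, β = 21/20, γ = -19/20.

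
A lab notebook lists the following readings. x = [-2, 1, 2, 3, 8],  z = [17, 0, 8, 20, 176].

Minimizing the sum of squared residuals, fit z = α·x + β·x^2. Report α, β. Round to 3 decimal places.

α = -2.411, β = 3.051

The normal equations are: 82·α + 540·β = 1450;  540·α + 4210·β = 11544.
(Σx·x = 82, Σx·x^2 = 540, Σx^2·x^2 = 4210, Σx·z = 1450, Σx^2·z = 11544.)
Eliminating β: 4210·(row 1) − 540·(row 2) gives 53620·α = 4210·1450 − 540·11544 = -129260, so α = -6463/2681.
Then β = (11544 − 540·(-6463/2681))/4210 = 40902/13405.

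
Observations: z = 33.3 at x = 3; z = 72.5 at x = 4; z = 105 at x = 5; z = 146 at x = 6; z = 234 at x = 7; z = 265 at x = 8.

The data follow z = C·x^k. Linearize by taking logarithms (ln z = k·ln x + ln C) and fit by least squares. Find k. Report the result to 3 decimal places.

k = 2.115

Let Y = ln z. Fitting Y = k·ln x + ln C by least squares:
AᵀA = [[17.0401, 9.9115]; [9.9115, 6]], rhs = [48.4275, 28.4618]ᵀ  (here Σln x = 9.9115, Σ(ln x)² = 17.0401, Σln z = 28.4618, Σln x·ln z = 48.4275).
Δ = 17.0401·6 − (9.9115)² = 4.0036; k = (48.4275·6 − 9.9115·28.4618)/4.0036 = 2.11501, ln C = (17.0401·28.4618 − 9.9115·48.4275)/4.0036 = 1.24983.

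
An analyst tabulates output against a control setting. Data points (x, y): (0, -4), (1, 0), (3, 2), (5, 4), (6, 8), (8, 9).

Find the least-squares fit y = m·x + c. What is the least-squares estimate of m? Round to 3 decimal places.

From the data, Σx·x = 135, Σx = 23, Σ1 = 6.
And Σx·y = 146, Σy = 19.
Normal equations: [[135, 23]; [23, 6]]·[m, c]ᵀ = [146, 19]ᵀ.
Determinant 135·6 − 23² = 281.
m = (146·6 − 23·19)/281 = 439/281; c = (135·19 − 23·146)/281 = -793/281.

m = 1.562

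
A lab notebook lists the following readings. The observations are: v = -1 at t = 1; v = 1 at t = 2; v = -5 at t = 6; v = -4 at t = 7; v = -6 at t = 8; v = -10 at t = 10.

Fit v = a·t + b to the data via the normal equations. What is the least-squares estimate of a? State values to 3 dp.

Entries of XᵀX: Σt·t = 254, Σt = 34, Σ1 = 6.
Moment sums: Σt·v = -205, Σv = -25.
XᵀX·[a, b]ᵀ = Xᵀv becomes [[254, 34]; [34, 6]]·[a, b]ᵀ = [-205, -25]ᵀ.
Δ = 254·6 − 34² = 368.
a = ((-205)·6 − 34·(-25))/368 = -95/92; b = (254·(-25) − 34·(-205))/368 = 155/92.

a = -1.033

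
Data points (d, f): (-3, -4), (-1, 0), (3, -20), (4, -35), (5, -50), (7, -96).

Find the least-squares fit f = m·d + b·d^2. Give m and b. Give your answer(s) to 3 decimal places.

With design matrix A, AᵀA = [[109, 531]; [531, 3445]] and Aᵀf = [-1110, -6730]ᵀ.
Δ = 109·3445 − 531² = 93544.
m = ((-1110)·3445 − 531·(-6730))/93544 = -31290/11693; b = (109·(-6730) − 531·(-1110))/93544 = -18020/11693.

m = -2.676, b = -1.541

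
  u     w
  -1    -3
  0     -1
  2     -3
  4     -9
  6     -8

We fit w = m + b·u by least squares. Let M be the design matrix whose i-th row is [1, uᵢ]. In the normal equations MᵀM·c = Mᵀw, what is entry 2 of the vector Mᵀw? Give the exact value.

-87

Entry 2 ↔ basis u, so (Mᵀw)_{2} = Σᵢ (u)·wᵢ = (-1)·(-3) + (0)·(-1) + (2)·(-3) + (4)·(-9) + (6)·(-8) = -87.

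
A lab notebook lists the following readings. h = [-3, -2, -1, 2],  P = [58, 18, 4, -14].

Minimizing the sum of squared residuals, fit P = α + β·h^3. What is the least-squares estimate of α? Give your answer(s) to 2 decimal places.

α = 2.08

With design matrix A, AᵀA = [[4, -28]; [-28, 858]] and AᵀP = [66, -1826]ᵀ.
Determinant 4·858 − (-28)² = 2648.
α = (66·858 − (-28)·(-1826))/2648 = 1375/662; β = (4·(-1826) − (-28)·66)/2648 = -682/331.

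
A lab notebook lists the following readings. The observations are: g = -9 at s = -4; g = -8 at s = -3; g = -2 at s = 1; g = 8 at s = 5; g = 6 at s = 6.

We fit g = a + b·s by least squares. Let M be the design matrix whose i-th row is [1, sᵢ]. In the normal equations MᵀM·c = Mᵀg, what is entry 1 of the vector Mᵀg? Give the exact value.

-5

Entry 1 ↔ basis 1, so (Mᵀg)_{1} = Σᵢ gᵢ = (1)·(-9) + (1)·(-8) + (1)·(-2) + (1)·(8) + (1)·(6) = -5.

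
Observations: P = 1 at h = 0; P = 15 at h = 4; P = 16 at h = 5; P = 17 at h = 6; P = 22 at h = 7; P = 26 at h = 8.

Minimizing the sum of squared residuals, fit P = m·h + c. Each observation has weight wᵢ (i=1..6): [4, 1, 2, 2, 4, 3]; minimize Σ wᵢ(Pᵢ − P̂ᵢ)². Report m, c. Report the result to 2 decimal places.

m = 3.02, c = 0.96

Forming XᵀWX = [[526, 78]; [78, 16]] and XᵀWP = [1664, 251]ᵀ gives XᵀWX·[m, c]ᵀ = XᵀWP.
Δ = 526·16 − 78² = 2332.
m = (1664·16 − 78·251)/2332 = 3523/1166; c = (526·251 − 78·1664)/2332 = 1117/1166.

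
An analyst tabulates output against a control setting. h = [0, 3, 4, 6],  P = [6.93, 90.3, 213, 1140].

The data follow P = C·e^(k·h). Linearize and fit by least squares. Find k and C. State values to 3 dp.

k = 0.851, C = 6.982

With ln Pᵢ as the transformed response and hᵢ as the regressor:
Σh = 13.0000, Σ(h)² = 61.0000, Σln P = 18.8391, Σh·ln P = 77.1873.
Equations: 61.0000·k + 13.0000·ln C = 77.1873;  13.0000·k + 4·ln C = 18.8391.
Slope k = (n·Σh·ln P − Σh·Σln P)/(n·Σ(h)² − (Σh)²) = (4·77.1873 − 13.0000·18.8391)/75.0000 = 0.85122; ln C = (Σln P − k·Σh)/n = 1.94332, so C = exp(1.94332) = 6.98187.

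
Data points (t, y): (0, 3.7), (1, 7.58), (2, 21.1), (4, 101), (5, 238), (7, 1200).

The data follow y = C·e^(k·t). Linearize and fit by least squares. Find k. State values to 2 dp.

k = 0.83

Linearized form: ln y = k·t + ln C. From the 6 transformed points,
AᵀA = [[95.0000, 19.0000]; [19.0000, 6]], rhs = [103.5764, 23.5606]ᵀ  (here Σt = 19.0000, Σ(t)² = 95.0000, Σln y = 23.5606, Σt·ln y = 103.5764).
Slope k = (n·Σt·ln y − Σt·Σln y)/(n·Σ(t)² − (Σt)²) = (6·103.5764 − 19.0000·23.5606)/209.0000 = 0.83161; ln C = (Σln y − k·Σt)/n = 1.29332.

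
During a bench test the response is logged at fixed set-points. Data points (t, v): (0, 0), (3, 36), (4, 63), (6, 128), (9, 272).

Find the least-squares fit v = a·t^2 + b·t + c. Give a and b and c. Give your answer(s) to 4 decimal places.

a = 2.9555, b = 3.6523, c = -0.2073

XᵀX·[a, b, c]ᵀ = Xᵀv reads: 8194·a + 1036·b + 142·c = 27972;  1036·a + 142·b + 22·c = 3576;  142·a + 22·b + 5·c = 499.
(Σt^2·t^2 = 8194, Σt^2·t = 1036, Σt^2 = 142, Σt·t = 142, Σt = 22, Σ1 = 5, Σt^2·v = 27972, Σt·v = 3576, Σv = 499.)
Inverting the 3×3 Gram matrix, [a, b, c]ᵀ = [23399/7917, 28915/7917, -547/2639]ᵀ.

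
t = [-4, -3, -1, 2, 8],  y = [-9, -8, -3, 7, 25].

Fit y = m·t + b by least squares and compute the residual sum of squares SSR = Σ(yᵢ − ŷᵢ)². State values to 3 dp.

SSR = 4.212

Forming XᵀX = [[94, 2]; [2, 5]] and Xᵀy = [277, 12]ᵀ gives XᵀX·[m, b]ᵀ = Xᵀy.
det = 94·5 − 2² = 466.
m = (277·5 − 2·12)/466 = 1361/466; b = (94·12 − 2·277)/466 = 287/233.
Residuals: 338/233, -219/466, -611/466, -17/233, 94/233; SSR = 1963/466.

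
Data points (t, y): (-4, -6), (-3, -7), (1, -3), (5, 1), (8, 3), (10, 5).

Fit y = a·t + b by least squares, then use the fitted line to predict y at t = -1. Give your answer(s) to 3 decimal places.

Forming AᵀA = [[215, 17]; [17, 6]] and Aᵀy = [121, -7]ᵀ gives AᵀA·[a, b]ᵀ = Aᵀy.
Determinant 215·6 − 17² = 1001.
a = (121·6 − 17·(-7))/1001 = 65/77; b = (215·(-7) − 17·121)/1001 = -274/77.
At t = -1: ŷ = (65/77)·(-1) + (-274/77)·(1) = -339/77.

ŷ = -4.403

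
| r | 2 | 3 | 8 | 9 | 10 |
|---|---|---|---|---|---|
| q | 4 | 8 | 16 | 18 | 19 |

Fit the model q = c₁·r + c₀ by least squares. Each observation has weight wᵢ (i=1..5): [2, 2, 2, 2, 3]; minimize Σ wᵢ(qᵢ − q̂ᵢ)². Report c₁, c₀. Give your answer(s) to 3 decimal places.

c₁ = 1.791, c₀ = 1.498

Entries of MᵀWM: Σwᵢ·r·r = 616, Σwᵢ·r = 74, Σwᵢ·1 = 11.
Right-hand side: Σwᵢ·r·q = 1214, Σwᵢ·q = 149.
Normal equations: [[616, 74]; [74, 11]]·[c₁, c₀]ᵀ = [1214, 149]ᵀ.
Determinant 616·11 − 74² = 1300.
c₁ = (1214·11 − 74·149)/1300 = 582/325; c₀ = (616·149 − 74·1214)/1300 = 487/325.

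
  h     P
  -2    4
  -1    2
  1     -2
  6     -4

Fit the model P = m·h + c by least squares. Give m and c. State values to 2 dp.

m = -0.95, c = 0.95

Compute the Gram sums: Σh·h = 42, Σh = 4, Σ1 = 4.
Moment sums: Σh·P = -36, ΣP = 0.
So XᵀX·[m, c]ᵀ = XᵀP: [[42, 4]; [4, 4]]·[m, c]ᵀ = [-36, 0]ᵀ.
Eliminating c: 4·(row 1) − 4·(row 2) gives 152·m = 4·(-36) − 4·0 = -144, so m = -18/19.
Then c = (0 − 4·(-18/19))/4 = 18/19.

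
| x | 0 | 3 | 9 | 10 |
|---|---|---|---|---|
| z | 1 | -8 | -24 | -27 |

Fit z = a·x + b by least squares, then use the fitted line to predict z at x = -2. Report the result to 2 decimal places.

ẑ = 6.26

Sums needed: Σx·x = 190, Σx = 22, Σ1 = 4.
Right-hand side: Σx·z = -510, Σz = -58.
Δ = 190·4 − 22² = 276.
a = ((-510)·4 − 22·(-58))/276 = -191/69; b = (190·(-58) − 22·(-510))/276 = 50/69.
At x = -2: ẑ = (-191/69)·(-2) + (50/69)·(1) = 144/23.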